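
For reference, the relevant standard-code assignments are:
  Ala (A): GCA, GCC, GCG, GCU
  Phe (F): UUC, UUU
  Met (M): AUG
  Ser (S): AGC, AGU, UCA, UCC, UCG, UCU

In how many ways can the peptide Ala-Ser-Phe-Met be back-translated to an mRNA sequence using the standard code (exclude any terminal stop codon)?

Ala: 4 codons.
Ser: 6 codons.
Phe: 2 codons.
Met: 1 codon.
4 × 6 × 2 × 1 = 48.

48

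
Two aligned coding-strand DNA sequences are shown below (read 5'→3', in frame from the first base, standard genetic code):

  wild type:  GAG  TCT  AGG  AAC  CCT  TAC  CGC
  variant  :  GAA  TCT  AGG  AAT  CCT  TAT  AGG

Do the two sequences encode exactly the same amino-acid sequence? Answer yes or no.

Codon 1: GAG Glu / GAA Glu — synonymous.
Codon 2: TCT Ser / TCT Ser — identical.
Codon 3: AGG Arg / AGG Arg — identical.
Codon 4: AAC Asn / AAT Asn — synonymous.
Codon 5: CCT Pro / CCT Pro — identical.
Codon 6: TAC Tyr / TAT Tyr — synonymous.
Codon 7: CGC Arg / AGG Arg — synonymous.
Nonsynonymous differences: 0 → same protein.

yes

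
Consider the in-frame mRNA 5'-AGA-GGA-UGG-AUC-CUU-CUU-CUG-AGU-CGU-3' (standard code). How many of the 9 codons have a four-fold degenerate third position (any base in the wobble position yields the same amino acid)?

Codon 1 AGA (Arg): third position 2-fold.
Codon 2 GGA (Gly): third position 4-fold.
Codon 3 UGG (Trp): third position 1-fold.
Codon 4 AUC (Ile): third position 3-fold.
Codon 5 CUU (Leu): third position 4-fold.
Codon 6 CUU (Leu): third position 4-fold.
Codon 7 CUG (Leu): third position 4-fold.
Codon 8 AGU (Ser): third position 2-fold.
Codon 9 CGU (Arg): third position 4-fold.
Four-fold degenerate third positions: 5.

5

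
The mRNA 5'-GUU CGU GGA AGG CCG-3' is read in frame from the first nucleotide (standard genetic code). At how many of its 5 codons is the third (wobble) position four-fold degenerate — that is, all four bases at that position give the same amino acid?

Codon 1 GUU (Val): third position 4-fold.
Codon 2 CGU (Arg): third position 4-fold.
Codon 3 GGA (Gly): third position 4-fold.
Codon 4 AGG (Arg): third position 2-fold.
Codon 5 CCG (Pro): third position 4-fold.
Four-fold degenerate third positions: 4.

4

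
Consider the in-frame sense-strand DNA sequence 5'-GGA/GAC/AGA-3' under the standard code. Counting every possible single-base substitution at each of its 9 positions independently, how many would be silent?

6

Codon 1 (GGA, Gly): 3 synonymous substitutions.
Codon 2 (GAC, Asp): 1 synonymous substitution.
Codon 3 (AGA, Arg): 2 synonymous substitutions.
Total: 3 + 1 + 2 = 6.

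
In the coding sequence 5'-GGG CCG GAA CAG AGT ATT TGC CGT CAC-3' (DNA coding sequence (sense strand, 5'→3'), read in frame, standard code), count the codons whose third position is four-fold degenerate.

Codon 1 GGG (Gly): third position 4-fold.
Codon 2 CCG (Pro): third position 4-fold.
Codon 3 GAA (Glu): third position 2-fold.
Codon 4 CAG (Gln): third position 2-fold.
Codon 5 AGT (Ser): third position 2-fold.
Codon 6 ATT (Ile): third position 3-fold.
Codon 7 TGC (Cys): third position 2-fold.
Codon 8 CGT (Arg): third position 4-fold.
Codon 9 CAC (His): third position 2-fold.
Four-fold degenerate third positions: 3.

3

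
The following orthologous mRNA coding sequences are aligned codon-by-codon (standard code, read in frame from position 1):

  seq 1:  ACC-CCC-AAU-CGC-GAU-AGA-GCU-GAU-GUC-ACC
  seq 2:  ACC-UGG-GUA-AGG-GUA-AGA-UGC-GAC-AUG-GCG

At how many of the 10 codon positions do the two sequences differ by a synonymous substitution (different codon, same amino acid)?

Codon 1: ACC Thr / ACC Thr — identical.
Codon 2: CCC Pro / UGG Trp — nonsynonymous.
Codon 3: AAU Asn / GUA Val — nonsynonymous.
Codon 4: CGC Arg / AGG Arg — synonymous.
Codon 5: GAU Asp / GUA Val — nonsynonymous.
Codon 6: AGA Arg / AGA Arg — identical.
Codon 7: GCU Ala / UGC Cys — nonsynonymous.
Codon 8: GAU Asp / GAC Asp — synonymous.
Codon 9: GUC Val / AUG Met — nonsynonymous.
Codon 10: ACC Thr / GCG Ala — nonsynonymous.
Synonymous differences: 2.

2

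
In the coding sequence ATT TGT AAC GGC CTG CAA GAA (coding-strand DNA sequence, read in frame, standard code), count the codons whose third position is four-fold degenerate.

2

Codon 1 ATT (Ile): third position 3-fold.
Codon 2 TGT (Cys): third position 2-fold.
Codon 3 AAC (Asn): third position 2-fold.
Codon 4 GGC (Gly): third position 4-fold.
Codon 5 CTG (Leu): third position 4-fold.
Codon 6 CAA (Gln): third position 2-fold.
Codon 7 GAA (Glu): third position 2-fold.
Four-fold degenerate third positions: 2.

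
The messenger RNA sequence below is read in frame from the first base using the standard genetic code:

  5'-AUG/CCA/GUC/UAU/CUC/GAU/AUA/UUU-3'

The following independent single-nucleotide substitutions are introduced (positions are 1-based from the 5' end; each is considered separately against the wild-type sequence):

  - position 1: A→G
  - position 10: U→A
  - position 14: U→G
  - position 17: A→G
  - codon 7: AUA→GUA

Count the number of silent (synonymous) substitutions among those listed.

0

Codon 1: AUG (Met) → GUG (Val) — missense.
Codon 4: UAU (Tyr) → AAU (Asn) — missense.
Codon 5: CUC (Leu) → CGC (Arg) — missense.
Codon 6: GAU (Asp) → GGU (Gly) — missense.
Codon 7: AUA (Ile) → GUA (Val) — missense.
Synonymous: 0 of 5.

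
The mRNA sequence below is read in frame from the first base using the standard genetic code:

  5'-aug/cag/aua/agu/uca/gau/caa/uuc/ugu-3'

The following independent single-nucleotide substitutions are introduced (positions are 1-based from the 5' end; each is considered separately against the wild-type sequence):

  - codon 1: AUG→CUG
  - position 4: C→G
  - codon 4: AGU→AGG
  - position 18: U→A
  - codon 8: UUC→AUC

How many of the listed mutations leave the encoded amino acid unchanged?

Codon 1: AUG (Met) → CUG (Leu) — missense.
Codon 2: CAG (Gln) → GAG (Glu) — missense.
Codon 4: AGU (Ser) → AGG (Arg) — missense.
Codon 6: GAU (Asp) → GAA (Glu) — missense.
Codon 8: UUC (Phe) → AUC (Ile) — missense.
Synonymous: 0 of 5.

0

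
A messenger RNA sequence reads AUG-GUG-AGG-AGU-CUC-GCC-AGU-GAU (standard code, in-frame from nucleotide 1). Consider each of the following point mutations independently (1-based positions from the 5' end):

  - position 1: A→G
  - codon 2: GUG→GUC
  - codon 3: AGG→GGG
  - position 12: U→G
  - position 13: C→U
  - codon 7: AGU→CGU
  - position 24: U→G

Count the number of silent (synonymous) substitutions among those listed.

Codon 1: AUG (Met) → GUG (Val) — missense.
Codon 2: GUG (Val) → GUC (Val) — synonymous.
Codon 3: AGG (Arg) → GGG (Gly) — missense.
Codon 4: AGU (Ser) → AGG (Arg) — missense.
Codon 5: CUC (Leu) → UUC (Phe) — missense.
Codon 7: AGU (Ser) → CGU (Arg) — missense.
Codon 8: GAU (Asp) → GAG (Glu) — missense.
Synonymous: 1 of 7.

1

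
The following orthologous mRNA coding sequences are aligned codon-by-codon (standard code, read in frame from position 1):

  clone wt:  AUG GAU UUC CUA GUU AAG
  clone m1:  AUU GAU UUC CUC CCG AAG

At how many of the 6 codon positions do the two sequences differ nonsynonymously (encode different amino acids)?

Codon 1: AUG Met / AUU Ile — nonsynonymous.
Codon 2: GAU Asp / GAU Asp — identical.
Codon 3: UUC Phe / UUC Phe — identical.
Codon 4: CUA Leu / CUC Leu — synonymous.
Codon 5: GUU Val / CCG Pro — nonsynonymous.
Codon 6: AAG Lys / AAG Lys — identical.
Nonsynonymous differences: 2.

2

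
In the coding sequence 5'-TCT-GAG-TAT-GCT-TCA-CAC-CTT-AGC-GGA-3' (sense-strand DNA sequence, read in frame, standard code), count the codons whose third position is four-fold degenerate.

5

Codon 1 TCT (Ser): third position 4-fold.
Codon 2 GAG (Glu): third position 2-fold.
Codon 3 TAT (Tyr): third position 2-fold.
Codon 4 GCT (Ala): third position 4-fold.
Codon 5 TCA (Ser): third position 4-fold.
Codon 6 CAC (His): third position 2-fold.
Codon 7 CTT (Leu): third position 4-fold.
Codon 8 AGC (Ser): third position 2-fold.
Codon 9 GGA (Gly): third position 4-fold.
Four-fold degenerate third positions: 5.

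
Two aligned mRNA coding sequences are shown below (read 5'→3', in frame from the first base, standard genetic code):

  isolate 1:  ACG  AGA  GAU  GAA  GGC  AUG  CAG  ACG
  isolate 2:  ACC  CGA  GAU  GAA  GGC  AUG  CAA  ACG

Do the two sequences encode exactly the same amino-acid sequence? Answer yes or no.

Codon 1: ACG Thr / ACC Thr — synonymous.
Codon 2: AGA Arg / CGA Arg — synonymous.
Codon 3: GAU Asp / GAU Asp — identical.
Codon 4: GAA Glu / GAA Glu — identical.
Codon 5: GGC Gly / GGC Gly — identical.
Codon 6: AUG Met / AUG Met — identical.
Codon 7: CAG Gln / CAA Gln — synonymous.
Codon 8: ACG Thr / ACG Thr — identical.
Nonsynonymous differences: 0 → same protein.

yes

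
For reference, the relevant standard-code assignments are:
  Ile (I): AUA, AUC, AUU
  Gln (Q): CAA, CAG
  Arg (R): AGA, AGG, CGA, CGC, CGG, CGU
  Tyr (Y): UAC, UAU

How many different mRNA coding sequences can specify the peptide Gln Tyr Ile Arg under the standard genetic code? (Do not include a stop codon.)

72

Gln: 2 codons.
Tyr: 2 codons.
Ile: 3 codons.
Arg: 6 codons.
2 × 2 × 3 × 6 = 72.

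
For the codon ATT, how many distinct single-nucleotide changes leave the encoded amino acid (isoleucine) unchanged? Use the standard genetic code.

2

Position 1: none → 0 synonymous.
Position 2: none → 0 synonymous.
Position 3: ATC, ATA → 2 synonymous.
Total: 0 + 0 + 2 = 2.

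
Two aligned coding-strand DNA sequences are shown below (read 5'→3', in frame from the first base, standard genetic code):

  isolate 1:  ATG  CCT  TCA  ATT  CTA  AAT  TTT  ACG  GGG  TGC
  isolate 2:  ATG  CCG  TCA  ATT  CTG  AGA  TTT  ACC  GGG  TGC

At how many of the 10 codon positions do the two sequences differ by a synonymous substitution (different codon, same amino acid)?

Codon 1: ATG Met / ATG Met — identical.
Codon 2: CCT Pro / CCG Pro — synonymous.
Codon 3: TCA Ser / TCA Ser — identical.
Codon 4: ATT Ile / ATT Ile — identical.
Codon 5: CTA Leu / CTG Leu — synonymous.
Codon 6: AAT Asn / AGA Arg — nonsynonymous.
Codon 7: TTT Phe / TTT Phe — identical.
Codon 8: ACG Thr / ACC Thr — synonymous.
Codon 9: GGG Gly / GGG Gly — identical.
Codon 10: TGC Cys / TGC Cys — identical.
Synonymous differences: 3.

3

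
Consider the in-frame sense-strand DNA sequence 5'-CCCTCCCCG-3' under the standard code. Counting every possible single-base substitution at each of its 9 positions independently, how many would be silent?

9

Codon 1 (CCC, Pro): 3 synonymous substitutions.
Codon 2 (TCC, Ser): 3 synonymous substitutions.
Codon 3 (CCG, Pro): 3 synonymous substitutions.
Total: 3 + 3 + 3 = 9.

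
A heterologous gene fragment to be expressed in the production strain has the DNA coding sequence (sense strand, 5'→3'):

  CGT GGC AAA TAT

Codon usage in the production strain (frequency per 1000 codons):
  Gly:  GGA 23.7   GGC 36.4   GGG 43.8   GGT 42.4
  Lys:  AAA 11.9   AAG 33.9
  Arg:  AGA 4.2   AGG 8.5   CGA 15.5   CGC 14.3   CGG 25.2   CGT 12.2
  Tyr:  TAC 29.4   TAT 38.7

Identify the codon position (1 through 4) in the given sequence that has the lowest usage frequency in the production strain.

3

Codon 1 CGT (Arg): 12.2 per 1000.
Codon 2 GGC (Gly): 36.4 per 1000.
Codon 3 AAA (Lys): 11.9 per 1000.
Codon 4 TAT (Tyr): 38.7 per 1000.
Lowest frequency is 11.9 at codon 3.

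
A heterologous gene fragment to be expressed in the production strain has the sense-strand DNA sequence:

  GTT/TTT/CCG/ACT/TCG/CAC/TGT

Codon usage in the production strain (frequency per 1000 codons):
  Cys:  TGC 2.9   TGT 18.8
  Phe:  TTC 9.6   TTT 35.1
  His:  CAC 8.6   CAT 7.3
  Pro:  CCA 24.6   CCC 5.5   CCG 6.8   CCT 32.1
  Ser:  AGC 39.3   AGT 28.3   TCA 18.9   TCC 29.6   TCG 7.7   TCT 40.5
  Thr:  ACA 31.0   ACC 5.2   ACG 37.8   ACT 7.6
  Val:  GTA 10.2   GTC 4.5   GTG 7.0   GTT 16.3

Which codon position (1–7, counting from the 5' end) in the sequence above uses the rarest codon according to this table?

3

Codon 1 GTT (Val): 16.3 per 1000.
Codon 2 TTT (Phe): 35.1 per 1000.
Codon 3 CCG (Pro): 6.8 per 1000.
Codon 4 ACT (Thr): 7.6 per 1000.
Codon 5 TCG (Ser): 7.7 per 1000.
Codon 6 CAC (His): 8.6 per 1000.
Codon 7 TGT (Cys): 18.8 per 1000.
Lowest frequency is 6.8 at codon 3.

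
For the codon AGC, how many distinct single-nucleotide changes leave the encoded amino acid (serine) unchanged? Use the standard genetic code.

Position 1: none → 0 synonymous.
Position 2: none → 0 synonymous.
Position 3: AGU → 1 synonymous.
Total: 0 + 0 + 1 = 1.

1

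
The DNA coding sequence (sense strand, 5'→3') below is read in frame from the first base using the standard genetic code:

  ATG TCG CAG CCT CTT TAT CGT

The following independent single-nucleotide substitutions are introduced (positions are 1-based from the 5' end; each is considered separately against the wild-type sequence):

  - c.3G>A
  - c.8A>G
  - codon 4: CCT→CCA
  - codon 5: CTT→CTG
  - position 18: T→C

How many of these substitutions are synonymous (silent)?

Codon 1: ATG (Met) → ATA (Ile) — missense.
Codon 3: CAG (Gln) → CGG (Arg) — missense.
Codon 4: CCT (Pro) → CCA (Pro) — synonymous.
Codon 5: CTT (Leu) → CTG (Leu) — synonymous.
Codon 6: TAT (Tyr) → TAC (Tyr) — synonymous.
Synonymous: 3 of 5.

3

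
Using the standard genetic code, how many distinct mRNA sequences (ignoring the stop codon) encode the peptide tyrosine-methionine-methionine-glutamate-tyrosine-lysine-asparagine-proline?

Tyr: 2 codons.
Met: 1 codon.
Met: 1 codon.
Glu: 2 codons.
Tyr: 2 codons.
Lys: 2 codons.
Asn: 2 codons.
Pro: 4 codons.
2 × 1 × 1 × 2 × 2 × 2 × 2 × 4 = 128.

128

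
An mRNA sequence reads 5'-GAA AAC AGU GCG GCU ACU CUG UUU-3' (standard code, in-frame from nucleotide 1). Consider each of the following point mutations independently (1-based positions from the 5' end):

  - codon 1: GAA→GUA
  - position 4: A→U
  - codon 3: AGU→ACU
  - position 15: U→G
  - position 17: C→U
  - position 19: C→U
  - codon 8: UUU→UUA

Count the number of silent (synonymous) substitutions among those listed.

Codon 1: GAA (Glu) → GUA (Val) — missense.
Codon 2: AAC (Asn) → UAC (Tyr) — missense.
Codon 3: AGU (Ser) → ACU (Thr) — missense.
Codon 5: GCU (Ala) → GCG (Ala) — synonymous.
Codon 6: ACU (Thr) → AUU (Ile) — missense.
Codon 7: CUG (Leu) → UUG (Leu) — synonymous.
Codon 8: UUU (Phe) → UUA (Leu) — missense.
Synonymous: 2 of 7.

2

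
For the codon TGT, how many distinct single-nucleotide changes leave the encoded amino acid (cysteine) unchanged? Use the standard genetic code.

Position 1: none → 0 synonymous.
Position 2: none → 0 synonymous.
Position 3: TGC → 1 synonymous.
Total: 0 + 0 + 1 = 1.

1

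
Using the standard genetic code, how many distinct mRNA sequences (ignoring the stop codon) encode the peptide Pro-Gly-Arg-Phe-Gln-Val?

Pro: 4 codons.
Gly: 4 codons.
Arg: 6 codons.
Phe: 2 codons.
Gln: 2 codons.
Val: 4 codons.
4 × 4 × 6 × 2 × 2 × 4 = 1536.

1536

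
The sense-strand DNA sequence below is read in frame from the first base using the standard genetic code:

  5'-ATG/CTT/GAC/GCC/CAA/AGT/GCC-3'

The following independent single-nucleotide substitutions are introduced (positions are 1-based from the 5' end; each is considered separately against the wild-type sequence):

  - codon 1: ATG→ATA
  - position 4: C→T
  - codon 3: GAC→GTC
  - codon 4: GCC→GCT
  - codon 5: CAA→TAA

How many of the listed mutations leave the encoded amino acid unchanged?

1

Codon 1: ATG (Met) → ATA (Ile) — missense.
Codon 2: CTT (Leu) → TTT (Phe) — missense.
Codon 3: GAC (Asp) → GTC (Val) — missense.
Codon 4: GCC (Ala) → GCT (Ala) — synonymous.
Codon 5: CAA (Gln) → TAA (Stop) — nonsense.
Synonymous: 1 of 5.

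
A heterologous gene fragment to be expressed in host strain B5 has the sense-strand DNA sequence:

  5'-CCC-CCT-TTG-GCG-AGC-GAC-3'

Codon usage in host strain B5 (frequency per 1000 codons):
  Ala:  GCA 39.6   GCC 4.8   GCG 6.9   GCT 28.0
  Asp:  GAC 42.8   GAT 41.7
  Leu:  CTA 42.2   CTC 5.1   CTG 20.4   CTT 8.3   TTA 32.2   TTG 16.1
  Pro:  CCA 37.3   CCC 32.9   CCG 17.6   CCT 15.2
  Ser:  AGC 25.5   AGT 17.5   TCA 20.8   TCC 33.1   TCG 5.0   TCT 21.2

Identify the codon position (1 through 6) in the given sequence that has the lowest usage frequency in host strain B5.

4

Codon 1 CCC (Pro): 32.9 per 1000.
Codon 2 CCT (Pro): 15.2 per 1000.
Codon 3 TTG (Leu): 16.1 per 1000.
Codon 4 GCG (Ala): 6.9 per 1000.
Codon 5 AGC (Ser): 25.5 per 1000.
Codon 6 GAC (Asp): 42.8 per 1000.
Lowest frequency is 6.9 at codon 4.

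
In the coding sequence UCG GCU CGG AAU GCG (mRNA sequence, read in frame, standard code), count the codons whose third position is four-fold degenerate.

Codon 1 UCG (Ser): third position 4-fold.
Codon 2 GCU (Ala): third position 4-fold.
Codon 3 CGG (Arg): third position 4-fold.
Codon 4 AAU (Asn): third position 2-fold.
Codon 5 GCG (Ala): third position 4-fold.
Four-fold degenerate third positions: 4.

4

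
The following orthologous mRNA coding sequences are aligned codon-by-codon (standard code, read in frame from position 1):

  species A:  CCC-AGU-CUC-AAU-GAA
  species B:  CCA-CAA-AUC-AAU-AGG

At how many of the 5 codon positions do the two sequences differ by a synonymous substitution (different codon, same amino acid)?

Codon 1: CCC Pro / CCA Pro — synonymous.
Codon 2: AGU Ser / CAA Gln — nonsynonymous.
Codon 3: CUC Leu / AUC Ile — nonsynonymous.
Codon 4: AAU Asn / AAU Asn — identical.
Codon 5: GAA Glu / AGG Arg — nonsynonymous.
Synonymous differences: 1.

1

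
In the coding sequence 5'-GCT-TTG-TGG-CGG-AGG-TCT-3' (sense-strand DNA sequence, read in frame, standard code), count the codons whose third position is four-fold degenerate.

Codon 1 GCT (Ala): third position 4-fold.
Codon 2 TTG (Leu): third position 2-fold.
Codon 3 TGG (Trp): third position 1-fold.
Codon 4 CGG (Arg): third position 4-fold.
Codon 5 AGG (Arg): third position 2-fold.
Codon 6 TCT (Ser): third position 4-fold.
Four-fold degenerate third positions: 3.

3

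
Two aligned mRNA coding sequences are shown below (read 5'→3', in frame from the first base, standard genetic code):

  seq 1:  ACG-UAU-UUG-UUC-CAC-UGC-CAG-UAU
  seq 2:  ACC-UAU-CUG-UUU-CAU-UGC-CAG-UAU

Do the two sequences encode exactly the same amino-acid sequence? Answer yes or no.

Codon 1: ACG Thr / ACC Thr — synonymous.
Codon 2: UAU Tyr / UAU Tyr — identical.
Codon 3: UUG Leu / CUG Leu — synonymous.
Codon 4: UUC Phe / UUU Phe — synonymous.
Codon 5: CAC His / CAU His — synonymous.
Codon 6: UGC Cys / UGC Cys — identical.
Codon 7: CAG Gln / CAG Gln — identical.
Codon 8: UAU Tyr / UAU Tyr — identical.
Nonsynonymous differences: 0 → same protein.

yes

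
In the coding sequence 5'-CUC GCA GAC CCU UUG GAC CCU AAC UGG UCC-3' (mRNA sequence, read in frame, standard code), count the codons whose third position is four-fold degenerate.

Codon 1 CUC (Leu): third position 4-fold.
Codon 2 GCA (Ala): third position 4-fold.
Codon 3 GAC (Asp): third position 2-fold.
Codon 4 CCU (Pro): third position 4-fold.
Codon 5 UUG (Leu): third position 2-fold.
Codon 6 GAC (Asp): third position 2-fold.
Codon 7 CCU (Pro): third position 4-fold.
Codon 8 AAC (Asn): third position 2-fold.
Codon 9 UGG (Trp): third position 1-fold.
Codon 10 UCC (Ser): third position 4-fold.
Four-fold degenerate third positions: 5.

5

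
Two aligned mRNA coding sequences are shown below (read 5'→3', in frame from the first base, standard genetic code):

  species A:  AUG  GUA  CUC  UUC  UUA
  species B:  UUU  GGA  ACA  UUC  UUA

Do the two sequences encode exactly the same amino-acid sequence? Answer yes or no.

Codon 1: AUG Met / UUU Phe — nonsynonymous.
Codon 2: GUA Val / GGA Gly — nonsynonymous.
Codon 3: CUC Leu / ACA Thr — nonsynonymous.
Codon 4: UUC Phe / UUC Phe — identical.
Codon 5: UUA Leu / UUA Leu — identical.
Nonsynonymous differences: 3 → different protein.

no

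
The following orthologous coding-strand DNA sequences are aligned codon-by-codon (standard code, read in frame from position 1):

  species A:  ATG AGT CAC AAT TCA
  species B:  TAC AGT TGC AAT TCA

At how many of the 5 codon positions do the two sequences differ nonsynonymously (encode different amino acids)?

Codon 1: ATG Met / TAC Tyr — nonsynonymous.
Codon 2: AGT Ser / AGT Ser — identical.
Codon 3: CAC His / TGC Cys — nonsynonymous.
Codon 4: AAT Asn / AAT Asn — identical.
Codon 5: TCA Ser / TCA Ser — identical.
Nonsynonymous differences: 2.

2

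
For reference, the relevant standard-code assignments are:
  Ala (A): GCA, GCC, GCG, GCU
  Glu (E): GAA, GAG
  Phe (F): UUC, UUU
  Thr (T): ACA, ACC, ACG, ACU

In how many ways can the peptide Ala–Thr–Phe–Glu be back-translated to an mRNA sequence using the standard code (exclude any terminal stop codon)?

Ala: 4 codons.
Thr: 4 codons.
Phe: 2 codons.
Glu: 2 codons.
4 × 4 × 2 × 2 = 64.

64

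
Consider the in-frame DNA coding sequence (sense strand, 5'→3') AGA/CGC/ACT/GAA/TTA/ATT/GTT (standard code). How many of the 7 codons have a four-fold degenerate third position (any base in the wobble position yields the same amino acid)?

3

Codon 1 AGA (Arg): third position 2-fold.
Codon 2 CGC (Arg): third position 4-fold.
Codon 3 ACT (Thr): third position 4-fold.
Codon 4 GAA (Glu): third position 2-fold.
Codon 5 TTA (Leu): third position 2-fold.
Codon 6 ATT (Ile): third position 3-fold.
Codon 7 GTT (Val): third position 4-fold.
Four-fold degenerate third positions: 3.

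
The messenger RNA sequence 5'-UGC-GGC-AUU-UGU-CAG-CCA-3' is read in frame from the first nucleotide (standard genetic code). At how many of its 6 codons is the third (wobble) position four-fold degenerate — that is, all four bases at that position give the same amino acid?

Codon 1 UGC (Cys): third position 2-fold.
Codon 2 GGC (Gly): third position 4-fold.
Codon 3 AUU (Ile): third position 3-fold.
Codon 4 UGU (Cys): third position 2-fold.
Codon 5 CAG (Gln): third position 2-fold.
Codon 6 CCA (Pro): third position 4-fold.
Four-fold degenerate third positions: 2.

2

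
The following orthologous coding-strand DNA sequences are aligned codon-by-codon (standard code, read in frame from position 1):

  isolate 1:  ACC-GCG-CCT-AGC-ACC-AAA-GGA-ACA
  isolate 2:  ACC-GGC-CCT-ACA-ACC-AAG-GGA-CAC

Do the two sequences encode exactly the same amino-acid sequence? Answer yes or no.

Codon 1: ACC Thr / ACC Thr — identical.
Codon 2: GCG Ala / GGC Gly — nonsynonymous.
Codon 3: CCT Pro / CCT Pro — identical.
Codon 4: AGC Ser / ACA Thr — nonsynonymous.
Codon 5: ACC Thr / ACC Thr — identical.
Codon 6: AAA Lys / AAG Lys — synonymous.
Codon 7: GGA Gly / GGA Gly — identical.
Codon 8: ACA Thr / CAC His — nonsynonymous.
Nonsynonymous differences: 3 → different protein.

no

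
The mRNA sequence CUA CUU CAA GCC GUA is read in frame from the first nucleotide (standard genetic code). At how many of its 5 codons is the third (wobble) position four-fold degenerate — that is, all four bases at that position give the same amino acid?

4

Codon 1 CUA (Leu): third position 4-fold.
Codon 2 CUU (Leu): third position 4-fold.
Codon 3 CAA (Gln): third position 2-fold.
Codon 4 GCC (Ala): third position 4-fold.
Codon 5 GUA (Val): third position 4-fold.
Four-fold degenerate third positions: 4.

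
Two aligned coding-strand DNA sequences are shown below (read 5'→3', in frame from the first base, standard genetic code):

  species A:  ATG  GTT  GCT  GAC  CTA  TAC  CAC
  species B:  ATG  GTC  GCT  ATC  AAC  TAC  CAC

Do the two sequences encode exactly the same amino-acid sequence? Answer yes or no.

no

Codon 1: ATG Met / ATG Met — identical.
Codon 2: GTT Val / GTC Val — synonymous.
Codon 3: GCT Ala / GCT Ala — identical.
Codon 4: GAC Asp / ATC Ile — nonsynonymous.
Codon 5: CTA Leu / AAC Asn — nonsynonymous.
Codon 6: TAC Tyr / TAC Tyr — identical.
Codon 7: CAC His / CAC His — identical.
Nonsynonymous differences: 2 → different protein.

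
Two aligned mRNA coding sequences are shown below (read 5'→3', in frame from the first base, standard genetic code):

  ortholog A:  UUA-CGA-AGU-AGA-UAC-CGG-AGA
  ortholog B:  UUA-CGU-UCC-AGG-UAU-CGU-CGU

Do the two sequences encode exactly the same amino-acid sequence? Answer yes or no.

Codon 1: UUA Leu / UUA Leu — identical.
Codon 2: CGA Arg / CGU Arg — synonymous.
Codon 3: AGU Ser / UCC Ser — synonymous.
Codon 4: AGA Arg / AGG Arg — synonymous.
Codon 5: UAC Tyr / UAU Tyr — synonymous.
Codon 6: CGG Arg / CGU Arg — synonymous.
Codon 7: AGA Arg / CGU Arg — synonymous.
Nonsynonymous differences: 0 → same protein.

yes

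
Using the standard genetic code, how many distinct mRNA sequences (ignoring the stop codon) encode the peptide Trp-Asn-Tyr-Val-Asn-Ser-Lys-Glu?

Trp: 1 codon.
Asn: 2 codons.
Tyr: 2 codons.
Val: 4 codons.
Asn: 2 codons.
Ser: 6 codons.
Lys: 2 codons.
Glu: 2 codons.
1 × 2 × 2 × 4 × 2 × 6 × 2 × 2 = 768.

768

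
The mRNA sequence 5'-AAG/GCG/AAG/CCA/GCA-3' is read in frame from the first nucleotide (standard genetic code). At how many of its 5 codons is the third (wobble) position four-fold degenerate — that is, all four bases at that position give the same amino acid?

3

Codon 1 AAG (Lys): third position 2-fold.
Codon 2 GCG (Ala): third position 4-fold.
Codon 3 AAG (Lys): third position 2-fold.
Codon 4 CCA (Pro): third position 4-fold.
Codon 5 GCA (Ala): third position 4-fold.
Four-fold degenerate third positions: 3.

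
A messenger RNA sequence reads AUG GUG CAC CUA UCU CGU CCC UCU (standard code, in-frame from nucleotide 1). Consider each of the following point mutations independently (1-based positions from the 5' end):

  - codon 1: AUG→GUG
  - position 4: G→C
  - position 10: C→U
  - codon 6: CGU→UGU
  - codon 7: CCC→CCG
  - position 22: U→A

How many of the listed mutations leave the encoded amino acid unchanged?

2

Codon 1: AUG (Met) → GUG (Val) — missense.
Codon 2: GUG (Val) → CUG (Leu) — missense.
Codon 4: CUA (Leu) → UUA (Leu) — synonymous.
Codon 6: CGU (Arg) → UGU (Cys) — missense.
Codon 7: CCC (Pro) → CCG (Pro) — synonymous.
Codon 8: UCU (Ser) → ACU (Thr) — missense.
Synonymous: 2 of 6.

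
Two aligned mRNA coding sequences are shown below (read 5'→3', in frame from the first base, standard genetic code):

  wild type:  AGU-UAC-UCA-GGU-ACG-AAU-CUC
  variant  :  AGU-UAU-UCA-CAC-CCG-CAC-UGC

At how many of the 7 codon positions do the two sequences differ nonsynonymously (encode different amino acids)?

4

Codon 1: AGU Ser / AGU Ser — identical.
Codon 2: UAC Tyr / UAU Tyr — synonymous.
Codon 3: UCA Ser / UCA Ser — identical.
Codon 4: GGU Gly / CAC His — nonsynonymous.
Codon 5: ACG Thr / CCG Pro — nonsynonymous.
Codon 6: AAU Asn / CAC His — nonsynonymous.
Codon 7: CUC Leu / UGC Cys — nonsynonymous.
Nonsynonymous differences: 4.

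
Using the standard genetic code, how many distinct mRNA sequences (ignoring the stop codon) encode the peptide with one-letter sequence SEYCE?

96

Ser: 6 codons.
Glu: 2 codons.
Tyr: 2 codons.
Cys: 2 codons.
Glu: 2 codons.
6 × 2 × 2 × 2 × 2 = 96.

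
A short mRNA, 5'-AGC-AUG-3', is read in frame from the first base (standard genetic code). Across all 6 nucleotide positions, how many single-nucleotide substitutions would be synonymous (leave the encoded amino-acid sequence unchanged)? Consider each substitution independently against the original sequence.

Codon 1 (AGC, Ser): 1 synonymous substitution.
Codon 2 (AUG, Met): 0 synonymous substitutions.
Total: 1 + 0 = 1.

1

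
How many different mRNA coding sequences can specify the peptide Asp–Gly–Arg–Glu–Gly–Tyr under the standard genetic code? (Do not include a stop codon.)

768

Asp: 2 codons.
Gly: 4 codons.
Arg: 6 codons.
Glu: 2 codons.
Gly: 4 codons.
Tyr: 2 codons.
2 × 4 × 6 × 2 × 4 × 2 = 768.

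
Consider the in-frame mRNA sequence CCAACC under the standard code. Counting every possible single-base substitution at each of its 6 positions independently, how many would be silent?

Codon 1 (CCA, Pro): 3 synonymous substitutions.
Codon 2 (ACC, Thr): 3 synonymous substitutions.
Total: 3 + 3 = 6.

6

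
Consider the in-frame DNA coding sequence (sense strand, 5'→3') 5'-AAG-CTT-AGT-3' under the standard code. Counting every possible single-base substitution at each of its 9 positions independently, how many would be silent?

Codon 1 (AAG, Lys): 1 synonymous substitution.
Codon 2 (CTT, Leu): 3 synonymous substitutions.
Codon 3 (AGT, Ser): 1 synonymous substitution.
Total: 1 + 3 + 1 = 5.

5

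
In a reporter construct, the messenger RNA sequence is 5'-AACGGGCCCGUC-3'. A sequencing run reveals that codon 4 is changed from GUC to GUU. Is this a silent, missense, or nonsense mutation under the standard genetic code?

Position 12 falls in codon 4: GUC → Val.
After the substitution the codon is GUU → Val.
Both encode Val, so the change is synonymous.

silent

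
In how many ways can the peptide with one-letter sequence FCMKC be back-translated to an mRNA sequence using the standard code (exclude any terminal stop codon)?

Phe: 2 codons.
Cys: 2 codons.
Met: 1 codon.
Lys: 2 codons.
Cys: 2 codons.
2 × 2 × 1 × 2 × 2 = 16.

16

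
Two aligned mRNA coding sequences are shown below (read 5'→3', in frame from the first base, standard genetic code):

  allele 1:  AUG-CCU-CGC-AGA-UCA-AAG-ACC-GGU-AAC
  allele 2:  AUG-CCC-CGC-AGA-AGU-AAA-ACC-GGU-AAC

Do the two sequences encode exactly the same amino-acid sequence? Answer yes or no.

yes

Codon 1: AUG Met / AUG Met — identical.
Codon 2: CCU Pro / CCC Pro — synonymous.
Codon 3: CGC Arg / CGC Arg — identical.
Codon 4: AGA Arg / AGA Arg — identical.
Codon 5: UCA Ser / AGU Ser — synonymous.
Codon 6: AAG Lys / AAA Lys — synonymous.
Codon 7: ACC Thr / ACC Thr — identical.
Codon 8: GGU Gly / GGU Gly — identical.
Codon 9: AAC Asn / AAC Asn — identical.
Nonsynonymous differences: 0 → same protein.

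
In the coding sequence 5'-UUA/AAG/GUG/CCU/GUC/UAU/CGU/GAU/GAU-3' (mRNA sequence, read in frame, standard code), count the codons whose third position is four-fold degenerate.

4

Codon 1 UUA (Leu): third position 2-fold.
Codon 2 AAG (Lys): third position 2-fold.
Codon 3 GUG (Val): third position 4-fold.
Codon 4 CCU (Pro): third position 4-fold.
Codon 5 GUC (Val): third position 4-fold.
Codon 6 UAU (Tyr): third position 2-fold.
Codon 7 CGU (Arg): third position 4-fold.
Codon 8 GAU (Asp): third position 2-fold.
Codon 9 GAU (Asp): third position 2-fold.
Four-fold degenerate third positions: 4.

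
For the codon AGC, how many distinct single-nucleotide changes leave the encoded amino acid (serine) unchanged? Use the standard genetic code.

1

Position 1: none → 0 synonymous.
Position 2: none → 0 synonymous.
Position 3: AGU → 1 synonymous.
Total: 0 + 0 + 1 = 1.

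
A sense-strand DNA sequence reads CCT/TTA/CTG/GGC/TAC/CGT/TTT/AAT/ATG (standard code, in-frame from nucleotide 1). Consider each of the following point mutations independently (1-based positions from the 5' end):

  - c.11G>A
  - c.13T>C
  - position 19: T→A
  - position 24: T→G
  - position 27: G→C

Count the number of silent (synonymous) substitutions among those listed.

0

Codon 4: GGC (Gly) → GAC (Asp) — missense.
Codon 5: TAC (Tyr) → CAC (His) — missense.
Codon 7: TTT (Phe) → ATT (Ile) — missense.
Codon 8: AAT (Asn) → AAG (Lys) — missense.
Codon 9: ATG (Met) → ATC (Ile) — missense.
Synonymous: 0 of 5.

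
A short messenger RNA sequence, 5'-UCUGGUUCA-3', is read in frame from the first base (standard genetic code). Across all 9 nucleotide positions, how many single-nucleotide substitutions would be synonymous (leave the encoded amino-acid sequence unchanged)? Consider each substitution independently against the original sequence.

Codon 1 (UCU, Ser): 3 synonymous substitutions.
Codon 2 (GGU, Gly): 3 synonymous substitutions.
Codon 3 (UCA, Ser): 3 synonymous substitutions.
Total: 3 + 3 + 3 = 9.

9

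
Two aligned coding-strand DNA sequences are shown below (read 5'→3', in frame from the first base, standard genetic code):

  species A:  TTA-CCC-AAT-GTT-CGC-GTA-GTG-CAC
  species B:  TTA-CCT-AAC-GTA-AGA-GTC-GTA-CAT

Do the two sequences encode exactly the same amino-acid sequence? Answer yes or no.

Codon 1: TTA Leu / TTA Leu — identical.
Codon 2: CCC Pro / CCT Pro — synonymous.
Codon 3: AAT Asn / AAC Asn — synonymous.
Codon 4: GTT Val / GTA Val — synonymous.
Codon 5: CGC Arg / AGA Arg — synonymous.
Codon 6: GTA Val / GTC Val — synonymous.
Codon 7: GTG Val / GTA Val — synonymous.
Codon 8: CAC His / CAT His — synonymous.
Nonsynonymous differences: 0 → same protein.

yes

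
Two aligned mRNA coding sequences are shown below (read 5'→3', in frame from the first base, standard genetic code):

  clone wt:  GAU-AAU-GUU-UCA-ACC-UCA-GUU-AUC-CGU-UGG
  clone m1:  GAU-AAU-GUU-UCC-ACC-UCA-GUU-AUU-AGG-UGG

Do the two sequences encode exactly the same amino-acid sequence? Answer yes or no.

Codon 1: GAU Asp / GAU Asp — identical.
Codon 2: AAU Asn / AAU Asn — identical.
Codon 3: GUU Val / GUU Val — identical.
Codon 4: UCA Ser / UCC Ser — synonymous.
Codon 5: ACC Thr / ACC Thr — identical.
Codon 6: UCA Ser / UCA Ser — identical.
Codon 7: GUU Val / GUU Val — identical.
Codon 8: AUC Ile / AUU Ile — synonymous.
Codon 9: CGU Arg / AGG Arg — synonymous.
Codon 10: UGG Trp / UGG Trp — identical.
Nonsynonymous differences: 0 → same protein.

yes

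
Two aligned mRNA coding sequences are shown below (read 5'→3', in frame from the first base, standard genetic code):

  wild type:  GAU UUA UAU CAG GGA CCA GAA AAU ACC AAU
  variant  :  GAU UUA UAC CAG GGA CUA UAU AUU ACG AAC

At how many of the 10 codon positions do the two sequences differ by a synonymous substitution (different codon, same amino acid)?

3

Codon 1: GAU Asp / GAU Asp — identical.
Codon 2: UUA Leu / UUA Leu — identical.
Codon 3: UAU Tyr / UAC Tyr — synonymous.
Codon 4: CAG Gln / CAG Gln — identical.
Codon 5: GGA Gly / GGA Gly — identical.
Codon 6: CCA Pro / CUA Leu — nonsynonymous.
Codon 7: GAA Glu / UAU Tyr — nonsynonymous.
Codon 8: AAU Asn / AUU Ile — nonsynonymous.
Codon 9: ACC Thr / ACG Thr — synonymous.
Codon 10: AAU Asn / AAC Asn — synonymous.
Synonymous differences: 3.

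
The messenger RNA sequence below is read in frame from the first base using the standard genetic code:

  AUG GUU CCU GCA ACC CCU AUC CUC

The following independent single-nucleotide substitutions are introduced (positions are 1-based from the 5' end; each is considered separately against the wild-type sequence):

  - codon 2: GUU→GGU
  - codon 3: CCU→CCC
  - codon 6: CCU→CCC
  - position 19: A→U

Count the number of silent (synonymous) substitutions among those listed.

Codon 2: GUU (Val) → GGU (Gly) — missense.
Codon 3: CCU (Pro) → CCC (Pro) — synonymous.
Codon 6: CCU (Pro) → CCC (Pro) — synonymous.
Codon 7: AUC (Ile) → UUC (Phe) — missense.
Synonymous: 2 of 4.

2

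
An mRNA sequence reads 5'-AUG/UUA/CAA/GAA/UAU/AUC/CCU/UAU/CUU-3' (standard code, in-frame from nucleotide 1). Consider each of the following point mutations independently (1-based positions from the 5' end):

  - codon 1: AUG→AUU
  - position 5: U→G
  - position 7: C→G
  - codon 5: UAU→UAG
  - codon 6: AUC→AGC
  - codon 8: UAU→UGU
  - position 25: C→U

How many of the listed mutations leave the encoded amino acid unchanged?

Codon 1: AUG (Met) → AUU (Ile) — missense.
Codon 2: UUA (Leu) → UGA (Stop) — nonsense.
Codon 3: CAA (Gln) → GAA (Glu) — missense.
Codon 5: UAU (Tyr) → UAG (Stop) — nonsense.
Codon 6: AUC (Ile) → AGC (Ser) — missense.
Codon 8: UAU (Tyr) → UGU (Cys) — missense.
Codon 9: CUU (Leu) → UUU (Phe) — missense.
Synonymous: 0 of 7.

0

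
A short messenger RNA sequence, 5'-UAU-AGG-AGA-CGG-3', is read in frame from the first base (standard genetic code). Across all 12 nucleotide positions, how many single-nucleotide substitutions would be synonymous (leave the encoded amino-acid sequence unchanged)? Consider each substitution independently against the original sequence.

9

Codon 1 (UAU, Tyr): 1 synonymous substitution.
Codon 2 (AGG, Arg): 2 synonymous substitutions.
Codon 3 (AGA, Arg): 2 synonymous substitutions.
Codon 4 (CGG, Arg): 4 synonymous substitutions.
Total: 1 + 2 + 2 + 4 = 9.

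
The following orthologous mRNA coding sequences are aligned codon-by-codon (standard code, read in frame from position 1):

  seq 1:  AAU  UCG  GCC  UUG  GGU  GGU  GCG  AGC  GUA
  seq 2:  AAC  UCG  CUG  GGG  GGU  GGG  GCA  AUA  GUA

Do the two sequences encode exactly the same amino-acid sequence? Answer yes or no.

no

Codon 1: AAU Asn / AAC Asn — synonymous.
Codon 2: UCG Ser / UCG Ser — identical.
Codon 3: GCC Ala / CUG Leu — nonsynonymous.
Codon 4: UUG Leu / GGG Gly — nonsynonymous.
Codon 5: GGU Gly / GGU Gly — identical.
Codon 6: GGU Gly / GGG Gly — synonymous.
Codon 7: GCG Ala / GCA Ala — synonymous.
Codon 8: AGC Ser / AUA Ile — nonsynonymous.
Codon 9: GUA Val / GUA Val — identical.
Nonsynonymous differences: 3 → different protein.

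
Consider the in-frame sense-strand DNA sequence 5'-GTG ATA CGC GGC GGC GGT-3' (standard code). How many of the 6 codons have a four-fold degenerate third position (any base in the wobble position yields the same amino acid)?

Codon 1 GTG (Val): third position 4-fold.
Codon 2 ATA (Ile): third position 3-fold.
Codon 3 CGC (Arg): third position 4-fold.
Codon 4 GGC (Gly): third position 4-fold.
Codon 5 GGC (Gly): third position 4-fold.
Codon 6 GGT (Gly): third position 4-fold.
Four-fold degenerate third positions: 5.

5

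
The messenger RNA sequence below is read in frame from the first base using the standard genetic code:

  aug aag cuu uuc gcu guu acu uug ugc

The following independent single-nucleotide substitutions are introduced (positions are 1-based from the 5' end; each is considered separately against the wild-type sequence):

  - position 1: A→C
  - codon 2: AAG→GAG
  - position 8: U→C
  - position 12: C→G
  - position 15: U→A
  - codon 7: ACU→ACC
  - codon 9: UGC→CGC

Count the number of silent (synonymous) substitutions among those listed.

2

Codon 1: AUG (Met) → CUG (Leu) — missense.
Codon 2: AAG (Lys) → GAG (Glu) — missense.
Codon 3: CUU (Leu) → CCU (Pro) — missense.
Codon 4: UUC (Phe) → UUG (Leu) — missense.
Codon 5: GCU (Ala) → GCA (Ala) — synonymous.
Codon 7: ACU (Thr) → ACC (Thr) — synonymous.
Codon 9: UGC (Cys) → CGC (Arg) — missense.
Synonymous: 2 of 7.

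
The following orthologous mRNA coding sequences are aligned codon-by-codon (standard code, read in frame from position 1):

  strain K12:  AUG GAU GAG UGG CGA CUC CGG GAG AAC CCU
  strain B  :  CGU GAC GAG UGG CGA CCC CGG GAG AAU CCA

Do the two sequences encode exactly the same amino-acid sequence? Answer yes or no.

no

Codon 1: AUG Met / CGU Arg — nonsynonymous.
Codon 2: GAU Asp / GAC Asp — synonymous.
Codon 3: GAG Glu / GAG Glu — identical.
Codon 4: UGG Trp / UGG Trp — identical.
Codon 5: CGA Arg / CGA Arg — identical.
Codon 6: CUC Leu / CCC Pro — nonsynonymous.
Codon 7: CGG Arg / CGG Arg — identical.
Codon 8: GAG Glu / GAG Glu — identical.
Codon 9: AAC Asn / AAU Asn — synonymous.
Codon 10: CCU Pro / CCA Pro — synonymous.
Nonsynonymous differences: 2 → different protein.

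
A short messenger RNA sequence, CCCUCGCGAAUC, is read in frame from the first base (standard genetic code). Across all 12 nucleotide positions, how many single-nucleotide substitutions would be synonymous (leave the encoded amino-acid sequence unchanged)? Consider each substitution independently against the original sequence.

Codon 1 (CCC, Pro): 3 synonymous substitutions.
Codon 2 (UCG, Ser): 3 synonymous substitutions.
Codon 3 (CGA, Arg): 4 synonymous substitutions.
Codon 4 (AUC, Ile): 2 synonymous substitutions.
Total: 3 + 3 + 4 + 2 = 12.

12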